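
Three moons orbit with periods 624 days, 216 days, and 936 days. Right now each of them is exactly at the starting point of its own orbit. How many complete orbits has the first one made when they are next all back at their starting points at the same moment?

9 orbits

The first common completion time is the LCM of the periods.
624 = 2^4 × 3 × 13
216 = 2^3 × 3^3
936 = 2^3 × 3^2 × 13
LCM(624, 216, 936) = 2^4 × 3^3 × 13 = 5616.
Orbits for period 624: 5616 / 624 = 9.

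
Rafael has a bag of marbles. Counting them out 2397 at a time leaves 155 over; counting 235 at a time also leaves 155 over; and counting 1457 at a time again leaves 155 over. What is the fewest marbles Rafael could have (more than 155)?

371690

N − 155 must be a common multiple of 2397, 235, and 1457.
2397 = 3 × 17 × 47
235 = 5 × 47
1457 = 31 × 47
LCM(2397, 235, 1457) = 3 × 5 × 17 × 31 × 47 = 371535.
Smallest N > 155 is LCM + 155 = 371535 + 155 = 371690.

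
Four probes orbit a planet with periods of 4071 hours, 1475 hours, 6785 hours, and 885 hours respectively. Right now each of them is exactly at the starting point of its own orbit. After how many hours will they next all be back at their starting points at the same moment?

The first simultaneous occurrence is after LCM of the individual periods.
4071 = 3 × 23 × 59
1475 = 5^2 × 59
6785 = 5 × 23 × 59
885 = 3 × 5 × 59
LCM(4071, 1475, 6785, 885) = 3 × 5^2 × 23 × 59 = 101775.

101775 hours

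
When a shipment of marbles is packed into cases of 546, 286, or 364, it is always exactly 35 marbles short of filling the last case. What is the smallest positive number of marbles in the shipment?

11977

Being 35 short of a full case of size k means N ≡ −35 (mod k), i.e. N + 35 is a multiple of each size.
546 = 2 × 3 × 7 × 13
286 = 2 × 11 × 13
364 = 2^2 × 7 × 13
LCM(546, 286, 364) = 2^2 × 3 × 7 × 11 × 13 = 12012.
Smallest positive N is 12012 − 35 = 11977.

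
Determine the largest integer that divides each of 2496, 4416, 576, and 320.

64

2496 = 2^6 × 3 × 13
4416 = 2^6 × 3 × 23
576 = 2^6 × 3^2
320 = 2^6 × 5
gcd(2496, 4416, 576, 320) = 2^6 = 64.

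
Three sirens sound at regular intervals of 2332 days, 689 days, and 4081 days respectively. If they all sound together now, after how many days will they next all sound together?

They coincide at every common multiple of the periods; the first is the LCM.
2332 = 2^2 × 11 × 53
689 = 13 × 53
4081 = 7 × 11 × 53
LCM(2332, 689, 4081) = 2^2 × 7 × 11 × 13 × 53 = 212212.

212212 days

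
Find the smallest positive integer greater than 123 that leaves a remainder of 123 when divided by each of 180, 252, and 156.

16503

N − 123 must be a common multiple of 180, 252, and 156.
180 = 2^2 × 3^2 × 5
252 = 2^2 × 3^2 × 7
156 = 2^2 × 3 × 13
LCM(180, 252, 156) = 2^2 × 3^2 × 5 × 7 × 13 = 16380.
Smallest N > 123 is LCM + 123 = 16380 + 123 = 16503.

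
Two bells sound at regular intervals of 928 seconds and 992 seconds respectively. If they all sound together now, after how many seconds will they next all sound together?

28768 seconds

They coincide at every common multiple of the periods; the first is the LCM.
928 = 2^5 × 29
992 = 2^5 × 31
LCM(928, 992) = 2^5 × 29 × 31 = 28768.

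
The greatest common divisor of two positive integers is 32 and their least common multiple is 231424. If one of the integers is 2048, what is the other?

3616

For two integers, gcd × lcm = product, so the other is (32 × 231424) / 2048 = 7405568 / 2048 = 3616.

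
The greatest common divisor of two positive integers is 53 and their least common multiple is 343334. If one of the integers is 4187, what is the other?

For two integers, gcd × lcm = product, so the other is (53 × 343334) / 4187 = 18196702 / 4187 = 4346.

4346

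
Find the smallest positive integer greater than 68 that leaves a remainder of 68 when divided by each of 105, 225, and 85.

N − 68 must be a common multiple of 105, 225, and 85.
105 = 3 × 5 × 7
225 = 3^2 × 5^2
85 = 5 × 17
LCM(105, 225, 85) = 3^2 × 5^2 × 7 × 17 = 26775.
Smallest N > 68 is LCM + 68 = 26775 + 68 = 26843.

26843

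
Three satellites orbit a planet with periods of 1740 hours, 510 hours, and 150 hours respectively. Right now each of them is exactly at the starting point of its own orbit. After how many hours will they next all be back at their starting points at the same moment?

They coincide at every common multiple of the periods; the first is the LCM.
1740 = 2^2 × 3 × 5 × 29
510 = 2 × 3 × 5 × 17
150 = 2 × 3 × 5^2
LCM(1740, 510, 150) = 2^2 × 3 × 5^2 × 17 × 29 = 147900.

147900 hours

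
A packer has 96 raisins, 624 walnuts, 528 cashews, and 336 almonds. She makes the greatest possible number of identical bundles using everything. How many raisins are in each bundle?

Number of bundles = gcd(96, 624, 528, 336).
96 = 2^5 × 3
624 = 2^4 × 3 × 13
528 = 2^4 × 3 × 11
336 = 2^4 × 3 × 7
gcd(96, 624, 528, 336) = 2^4 × 3 = 48.
raisins per bundle = 96 / 48 = 2.

2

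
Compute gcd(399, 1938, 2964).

57

399 = 3 × 7 × 19
1938 = 2 × 3 × 17 × 19
2964 = 2^2 × 3 × 13 × 19
gcd(399, 1938, 2964) = 3 × 19 = 57.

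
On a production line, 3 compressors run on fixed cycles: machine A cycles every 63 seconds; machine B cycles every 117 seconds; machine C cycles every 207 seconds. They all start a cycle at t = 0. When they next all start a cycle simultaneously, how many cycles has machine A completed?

299 cycles

They are all back at their starting positions together after one LCM of the periods.
63 = 3^2 × 7
117 = 3^2 × 13
207 = 3^2 × 23
LCM(63, 117, 207) = 3^2 × 7 × 13 × 23 = 18837.
Cycles for period 63: 18837 / 63 = 299.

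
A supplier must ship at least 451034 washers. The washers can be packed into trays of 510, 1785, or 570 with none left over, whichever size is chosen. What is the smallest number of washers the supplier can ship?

474810

The number of washers must be a common multiple of 510, 1785, and 570, so a multiple of their LCM.
510 = 2 × 3 × 5 × 17
1785 = 3 × 5 × 7 × 17
570 = 2 × 3 × 5 × 19
LCM(510, 1785, 570) = 2 × 3 × 5 × 7 × 17 × 19 = 67830.
Smallest multiple of 67830 that is ≥ 451034: ⌈451034/67830⌉ × 67830 = 7 × 67830 = 474810.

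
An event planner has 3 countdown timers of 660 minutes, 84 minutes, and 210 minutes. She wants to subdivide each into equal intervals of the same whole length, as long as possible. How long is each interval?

The interval must divide each timer length; the longest such is the gcd.
660 = 2^2 × 3 × 5 × 11
84 = 2^2 × 3 × 7
210 = 2 × 3 × 5 × 7
gcd(660, 84, 210) = 2 × 3 = 6.

6 minutes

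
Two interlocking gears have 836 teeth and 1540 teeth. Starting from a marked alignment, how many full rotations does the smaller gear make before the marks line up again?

35 rotations

The first common completion time is the LCM of the periods.
836 = 2^2 × 11 × 19
1540 = 2^2 × 5 × 7 × 11
LCM(836, 1540) = 2^2 × 5 × 7 × 11 × 19 = 29260.
Rotations for period 836: 29260 / 836 = 35.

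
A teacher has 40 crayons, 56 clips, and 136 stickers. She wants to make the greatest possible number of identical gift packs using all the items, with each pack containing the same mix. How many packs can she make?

The pack count must divide each quantity, so the greatest is gcd(40, 56, 136).
40 = 2^3 × 5
56 = 2^3 × 7
136 = 2^3 × 17
gcd(40, 56, 136) = 2^3 = 8.

8 packs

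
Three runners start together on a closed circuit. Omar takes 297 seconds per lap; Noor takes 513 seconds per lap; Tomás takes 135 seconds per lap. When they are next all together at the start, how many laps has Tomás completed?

209 laps

All finish a whole number of cycles simultaneously at t = LCM of the periods.
297 = 3^3 × 11
513 = 3^3 × 19
135 = 3^3 × 5
LCM(297, 513, 135) = 3^3 × 5 × 11 × 19 = 28215.
Laps for period 135: 28215 / 135 = 209.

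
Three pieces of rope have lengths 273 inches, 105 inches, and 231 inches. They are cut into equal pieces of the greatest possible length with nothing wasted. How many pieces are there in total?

29

Piece length = gcd(273, 105, 231).
273 = 3 × 7 × 13
105 = 3 × 5 × 7
231 = 3 × 7 × 11
gcd(273, 105, 231) = 3 × 7 = 21.
Total pieces = 273/21 + 105/21 + 231/21 = 13 + 5 + 11 = 29.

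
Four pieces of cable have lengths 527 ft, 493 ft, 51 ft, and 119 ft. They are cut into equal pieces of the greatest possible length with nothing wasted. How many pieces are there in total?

Piece length = gcd(527, 493, 51, 119).
527 = 17 × 31
493 = 17 × 29
51 = 3 × 17
119 = 7 × 17
gcd(527, 493, 51, 119) = 17.
Total pieces = 527/17 + 493/17 + 51/17 + 119/17 = 31 + 29 + 3 + 7 = 70.

70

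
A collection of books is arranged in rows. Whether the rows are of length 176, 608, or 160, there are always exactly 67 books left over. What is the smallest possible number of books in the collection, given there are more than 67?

33507

N − 67 must be a common multiple of 176, 608, and 160.
176 = 2^4 × 11
608 = 2^5 × 19
160 = 2^5 × 5
LCM(176, 608, 160) = 2^5 × 5 × 11 × 19 = 33440.
Smallest N > 67 is LCM + 67 = 33440 + 67 = 33507.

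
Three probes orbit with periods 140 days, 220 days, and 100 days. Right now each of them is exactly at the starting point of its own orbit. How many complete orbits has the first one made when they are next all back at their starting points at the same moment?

All finish a whole number of cycles simultaneously at t = LCM of the periods.
140 = 2^2 × 5 × 7
220 = 2^2 × 5 × 11
100 = 2^2 × 5^2
LCM(140, 220, 100) = 2^2 × 5^2 × 7 × 11 = 7700.
Orbits for period 140: 7700 / 140 = 55.

55 orbits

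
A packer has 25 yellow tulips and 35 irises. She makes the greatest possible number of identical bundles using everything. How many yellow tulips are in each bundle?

5

Number of bundles = gcd(25, 35).
25 = 5^2
35 = 5 × 7
gcd(25, 35) = 5.
yellow tulips per bundle = 25 / 5 = 5.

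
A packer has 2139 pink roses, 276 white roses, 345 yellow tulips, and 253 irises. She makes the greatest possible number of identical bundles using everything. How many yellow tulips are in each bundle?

Number of bundles = gcd(2139, 276, 345, 253).
2139 = 3 × 23 × 31
276 = 2^2 × 3 × 23
345 = 3 × 5 × 23
253 = 11 × 23
gcd(2139, 276, 345, 253) = 23.
yellow tulips per bundle = 345 / 23 = 15.

15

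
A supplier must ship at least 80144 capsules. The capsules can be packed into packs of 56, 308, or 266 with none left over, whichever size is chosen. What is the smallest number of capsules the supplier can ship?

81928

The number of capsules must be a common multiple of 56, 308, and 266, so a multiple of their LCM.
56 = 2^3 × 7
308 = 2^2 × 7 × 11
266 = 2 × 7 × 19
LCM(56, 308, 266) = 2^3 × 7 × 11 × 19 = 11704.
Smallest multiple of 11704 that is ≥ 80144: ⌈80144/11704⌉ × 11704 = 7 × 11704 = 81928.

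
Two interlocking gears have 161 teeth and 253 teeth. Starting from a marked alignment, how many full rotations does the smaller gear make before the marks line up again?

All finish a whole number of cycles simultaneously at t = LCM of the periods.
161 = 7 × 23
253 = 11 × 23
LCM(161, 253) = 7 × 11 × 23 = 1771.
Rotations for period 161: 1771 / 161 = 11.

11 rotations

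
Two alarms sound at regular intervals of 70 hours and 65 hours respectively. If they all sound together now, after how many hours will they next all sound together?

They coincide at every common multiple of the periods; the first is the LCM.
70 = 2 × 5 × 7
65 = 5 × 13
LCM(70, 65) = 2 × 5 × 7 × 13 = 910.

910 hours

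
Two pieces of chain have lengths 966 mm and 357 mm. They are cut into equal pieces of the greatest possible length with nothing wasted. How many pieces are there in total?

63

Piece length = gcd(966, 357).
966 = 2 × 3 × 7 × 23
357 = 3 × 7 × 17
gcd(966, 357) = 3 × 7 = 21.
Total pieces = 966/21 + 357/21 = 46 + 17 = 63.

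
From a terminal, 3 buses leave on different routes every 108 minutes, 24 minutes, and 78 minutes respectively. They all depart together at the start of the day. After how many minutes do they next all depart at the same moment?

They coincide at every common multiple of the periods; the first is the LCM.
108 = 2^2 × 3^3
24 = 2^3 × 3
78 = 2 × 3 × 13
LCM(108, 24, 78) = 2^3 × 3^3 × 13 = 2808.

2808 minutes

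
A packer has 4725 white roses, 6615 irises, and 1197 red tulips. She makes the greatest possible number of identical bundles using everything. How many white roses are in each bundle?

75

Number of bundles = gcd(4725, 6615, 1197).
4725 = 3^3 × 5^2 × 7
6615 = 3^3 × 5 × 7^2
1197 = 3^2 × 7 × 19
gcd(4725, 6615, 1197) = 3^2 × 7 = 63.
white roses per bundle = 4725 / 63 = 75.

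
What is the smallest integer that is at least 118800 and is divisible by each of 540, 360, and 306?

The integer must be a common multiple of 540, 360, and 306, so a multiple of their LCM.
540 = 2^2 × 3^3 × 5
360 = 2^3 × 3^2 × 5
306 = 2 × 3^2 × 17
LCM(540, 360, 306) = 2^3 × 3^3 × 5 × 17 = 18360.
Smallest multiple of 18360 that is ≥ 118800: ⌈118800/18360⌉ × 18360 = 7 × 18360 = 128520.

128520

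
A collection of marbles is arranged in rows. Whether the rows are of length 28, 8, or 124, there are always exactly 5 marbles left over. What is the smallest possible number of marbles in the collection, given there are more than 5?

N − 5 must be a common multiple of 28, 8, and 124.
28 = 2^2 × 7
8 = 2^3
124 = 2^2 × 31
LCM(28, 8, 124) = 2^3 × 7 × 31 = 1736.
Smallest N > 5 is LCM + 5 = 1736 + 5 = 1741.

1741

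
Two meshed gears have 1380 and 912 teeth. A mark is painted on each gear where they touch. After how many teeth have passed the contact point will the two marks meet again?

We need the least common multiple of the intervals.
1380 = 2^2 × 3 × 5 × 23
912 = 2^4 × 3 × 19
LCM(1380, 912) = 2^4 × 3 × 5 × 19 × 23 = 104880.

104880 teeth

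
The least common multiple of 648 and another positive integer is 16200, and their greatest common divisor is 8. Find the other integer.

gcd × lcm = product of the two integers, so the other integer is (8 × 16200) / 648 = 200.

200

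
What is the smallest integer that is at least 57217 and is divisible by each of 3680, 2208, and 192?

66240

The integer must be a common multiple of 3680, 2208, and 192, so a multiple of their LCM.
3680 = 2^5 × 5 × 23
2208 = 2^5 × 3 × 23
192 = 2^6 × 3
LCM(3680, 2208, 192) = 2^6 × 3 × 5 × 23 = 22080.
Smallest multiple of 22080 that is ≥ 57217: ⌈57217/22080⌉ × 22080 = 3 × 22080 = 66240.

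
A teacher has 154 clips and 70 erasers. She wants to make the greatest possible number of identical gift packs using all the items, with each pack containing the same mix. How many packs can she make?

14 packs

The pack count must divide each quantity, so the greatest is gcd(154, 70).
154 = 2 × 7 × 11
70 = 2 × 5 × 7
gcd(154, 70) = 2 × 7 = 14.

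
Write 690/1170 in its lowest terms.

690 = 2 × 3 × 5 × 23
1170 = 2 × 3^2 × 5 × 13
gcd(690, 1170) = 2 × 3 × 5 = 30.
Divide numerator and denominator by 30: 690/1170 = 23/39.

23/39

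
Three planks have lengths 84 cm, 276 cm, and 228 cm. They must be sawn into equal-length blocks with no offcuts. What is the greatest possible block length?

The block length must divide every plank, so the greatest is gcd(84, 276, 228).
84 = 2^2 × 3 × 7
276 = 2^2 × 3 × 23
228 = 2^2 × 3 × 19
gcd(84, 276, 228) = 2^2 × 3 = 12.

12 cm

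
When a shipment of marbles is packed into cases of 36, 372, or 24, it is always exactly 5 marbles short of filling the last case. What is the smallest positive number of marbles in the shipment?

2227

Being 5 short of a full case of size k means N ≡ −5 (mod k), i.e. N + 5 is a multiple of each size.
36 = 2^2 × 3^2
372 = 2^2 × 3 × 31
24 = 2^3 × 3
LCM(36, 372, 24) = 2^3 × 3^2 × 31 = 2232.
Smallest positive N is 2232 − 5 = 2227.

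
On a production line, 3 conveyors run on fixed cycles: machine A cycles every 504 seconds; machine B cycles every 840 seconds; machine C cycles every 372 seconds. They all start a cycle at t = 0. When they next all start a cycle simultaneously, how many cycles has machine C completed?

All finish a whole number of cycles simultaneously at t = LCM of the periods.
504 = 2^3 × 3^2 × 7
840 = 2^3 × 3 × 5 × 7
372 = 2^2 × 3 × 31
LCM(504, 840, 372) = 2^3 × 3^2 × 5 × 7 × 31 = 78120.
Cycles for period 372: 78120 / 372 = 210.

210 cycles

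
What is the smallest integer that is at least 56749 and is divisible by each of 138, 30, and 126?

The integer must be a common multiple of 138, 30, and 126, so a multiple of their LCM.
138 = 2 × 3 × 23
30 = 2 × 3 × 5
126 = 2 × 3^2 × 7
LCM(138, 30, 126) = 2 × 3^2 × 5 × 7 × 23 = 14490.
Smallest multiple of 14490 that is ≥ 56749: ⌈56749/14490⌉ × 14490 = 4 × 14490 = 57960.

57960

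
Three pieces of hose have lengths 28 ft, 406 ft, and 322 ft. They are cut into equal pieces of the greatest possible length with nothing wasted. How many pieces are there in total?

Piece length = gcd(28, 406, 322).
28 = 2^2 × 7
406 = 2 × 7 × 29
322 = 2 × 7 × 23
gcd(28, 406, 322) = 2 × 7 = 14.
Total pieces = 28/14 + 406/14 + 322/14 = 2 + 29 + 23 = 54.

54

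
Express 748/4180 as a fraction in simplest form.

17/95

748 = 2^2 × 11 × 17
4180 = 2^2 × 5 × 11 × 19
gcd(748, 4180) = 2^2 × 11 = 44.
Divide numerator and denominator by 44: 748/4180 = 17/95.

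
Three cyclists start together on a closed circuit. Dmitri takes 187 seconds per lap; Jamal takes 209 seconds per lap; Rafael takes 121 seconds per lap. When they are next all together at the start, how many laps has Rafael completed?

323 laps

They are all back at their starting positions together after one LCM of the periods.
187 = 11 × 17
209 = 11 × 19
121 = 11^2
LCM(187, 209, 121) = 11^2 × 17 × 19 = 39083.
Laps for period 121: 39083 / 121 = 323.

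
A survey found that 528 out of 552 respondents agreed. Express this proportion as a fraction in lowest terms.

22/23

528 = 2^4 × 3 × 11
552 = 2^3 × 3 × 23
gcd(528, 552) = 2^3 × 3 = 24.
Divide numerator and denominator by 24: 528/552 = 22/23.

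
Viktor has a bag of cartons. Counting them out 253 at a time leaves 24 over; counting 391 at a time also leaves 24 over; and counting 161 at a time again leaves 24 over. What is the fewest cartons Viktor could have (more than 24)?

N − 24 must be a common multiple of 253, 391, and 161.
253 = 11 × 23
391 = 17 × 23
161 = 7 × 23
LCM(253, 391, 161) = 7 × 11 × 17 × 23 = 30107.
Smallest N > 24 is LCM + 24 = 30107 + 24 = 30131.

30131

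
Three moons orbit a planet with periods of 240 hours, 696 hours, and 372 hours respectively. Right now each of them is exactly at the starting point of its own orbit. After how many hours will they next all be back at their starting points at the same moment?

215760 hours

The first simultaneous occurrence is after LCM of the individual periods.
240 = 2^4 × 3 × 5
696 = 2^3 × 3 × 29
372 = 2^2 × 3 × 31
LCM(240, 696, 372) = 2^4 × 3 × 5 × 29 × 31 = 215760.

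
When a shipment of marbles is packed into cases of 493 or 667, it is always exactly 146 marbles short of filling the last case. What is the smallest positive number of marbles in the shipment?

Being 146 short of a full case of size k means N ≡ −146 (mod k), i.e. N + 146 is a multiple of each size.
493 = 17 × 29
667 = 23 × 29
LCM(493, 667) = 17 × 23 × 29 = 11339.
Smallest positive N is 11339 − 146 = 11193.

11193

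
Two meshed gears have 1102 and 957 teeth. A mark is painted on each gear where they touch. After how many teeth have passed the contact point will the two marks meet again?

36366 teeth

They coincide at every common multiple of the periods; the first is the LCM.
1102 = 2 × 19 × 29
957 = 3 × 11 × 29
LCM(1102, 957) = 2 × 3 × 11 × 19 × 29 = 36366.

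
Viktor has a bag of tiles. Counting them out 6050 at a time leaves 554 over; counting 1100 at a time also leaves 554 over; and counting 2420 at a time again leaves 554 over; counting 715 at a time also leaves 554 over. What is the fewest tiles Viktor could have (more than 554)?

N − 554 must be a common multiple of 6050, 1100, 2420, and 715.
6050 = 2 × 5^2 × 11^2
1100 = 2^2 × 5^2 × 11
2420 = 2^2 × 5 × 11^2
715 = 5 × 11 × 13
LCM(6050, 1100, 2420, 715) = 2^2 × 5^2 × 11^2 × 13 = 157300.
Smallest N > 554 is LCM + 554 = 157300 + 554 = 157854.

157854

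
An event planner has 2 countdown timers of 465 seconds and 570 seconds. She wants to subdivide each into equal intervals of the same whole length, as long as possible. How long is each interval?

15 seconds

The interval must divide each timer length; the longest such is the gcd.
465 = 3 × 5 × 31
570 = 2 × 3 × 5 × 19
gcd(465, 570) = 3 × 5 = 15.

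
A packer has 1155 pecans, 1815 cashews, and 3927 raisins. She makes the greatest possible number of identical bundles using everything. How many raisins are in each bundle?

119

Number of bundles = gcd(1155, 1815, 3927).
1155 = 3 × 5 × 7 × 11
1815 = 3 × 5 × 11^2
3927 = 3 × 7 × 11 × 17
gcd(1155, 1815, 3927) = 3 × 11 = 33.
raisins per bundle = 3927 / 33 = 119.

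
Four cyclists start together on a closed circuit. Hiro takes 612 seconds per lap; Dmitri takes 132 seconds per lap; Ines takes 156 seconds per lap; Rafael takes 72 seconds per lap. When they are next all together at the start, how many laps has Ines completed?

1122 laps

They are all back at their starting positions together after one LCM of the periods.
612 = 2^2 × 3^2 × 17
132 = 2^2 × 3 × 11
156 = 2^2 × 3 × 13
72 = 2^3 × 3^2
LCM(612, 132, 156, 72) = 2^3 × 3^2 × 11 × 13 × 17 = 175032.
Laps for period 156: 175032 / 156 = 1122.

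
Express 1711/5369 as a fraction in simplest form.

1711 = 29 × 59
5369 = 7 × 13 × 59
gcd(1711, 5369) = 59.
Divide numerator and denominator by 59: 1711/5369 = 29/91.

29/91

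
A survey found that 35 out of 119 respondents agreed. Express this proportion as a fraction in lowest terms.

5/17

35 = 5 × 7
119 = 7 × 17
gcd(35, 119) = 7.
Divide numerator and denominator by 7: 35/119 = 5/17.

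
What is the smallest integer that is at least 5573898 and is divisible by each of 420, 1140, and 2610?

The integer must be a common multiple of 420, 1140, and 2610, so a multiple of their LCM.
420 = 2^2 × 3 × 5 × 7
1140 = 2^2 × 3 × 5 × 19
2610 = 2 × 3^2 × 5 × 29
LCM(420, 1140, 2610) = 2^2 × 3^2 × 5 × 7 × 19 × 29 = 694260.
Smallest multiple of 694260 that is ≥ 5573898: ⌈5573898/694260⌉ × 694260 = 9 × 694260 = 6248340.

6248340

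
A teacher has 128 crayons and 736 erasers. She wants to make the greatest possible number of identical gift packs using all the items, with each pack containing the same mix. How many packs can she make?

32 packs

The pack count must divide each quantity, so the greatest is gcd(128, 736).
128 = 2^7
736 = 2^5 × 23
gcd(128, 736) = 2^5 = 32.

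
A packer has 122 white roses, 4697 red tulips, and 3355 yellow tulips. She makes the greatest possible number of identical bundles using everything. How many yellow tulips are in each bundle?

Number of bundles = gcd(122, 4697, 3355).
122 = 2 × 61
4697 = 7 × 11 × 61
3355 = 5 × 11 × 61
gcd(122, 4697, 3355) = 61.
yellow tulips per bundle = 3355 / 61 = 55.

55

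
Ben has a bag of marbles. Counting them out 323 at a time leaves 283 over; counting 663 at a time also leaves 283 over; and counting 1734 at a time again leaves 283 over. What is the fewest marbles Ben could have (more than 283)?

428581

N − 283 must be a common multiple of 323, 663, and 1734.
323 = 17 × 19
663 = 3 × 13 × 17
1734 = 2 × 3 × 17^2
LCM(323, 663, 1734) = 2 × 3 × 13 × 17^2 × 19 = 428298.
Smallest N > 283 is LCM + 283 = 428298 + 283 = 428581.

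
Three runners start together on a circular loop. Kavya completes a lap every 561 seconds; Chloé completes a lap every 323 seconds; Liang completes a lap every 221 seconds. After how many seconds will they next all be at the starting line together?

138567 seconds

They coincide at every common multiple of the periods; the first is the LCM.
561 = 3 × 11 × 17
323 = 17 × 19
221 = 13 × 17
LCM(561, 323, 221) = 3 × 11 × 13 × 17 × 19 = 138567.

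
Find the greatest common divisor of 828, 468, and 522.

18

828 = 2^2 × 3^2 × 23
468 = 2^2 × 3^2 × 13
522 = 2 × 3^2 × 29
gcd(828, 468, 522) = 2 × 3^2 = 18.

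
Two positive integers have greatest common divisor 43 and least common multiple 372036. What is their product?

15997548

For any two positive integers, gcd × lcm = product = 43 × 372036 = 15997548.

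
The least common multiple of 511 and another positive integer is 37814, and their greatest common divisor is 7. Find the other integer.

gcd × lcm = product of the two integers, so the other integer is (7 × 37814) / 511 = 518.

518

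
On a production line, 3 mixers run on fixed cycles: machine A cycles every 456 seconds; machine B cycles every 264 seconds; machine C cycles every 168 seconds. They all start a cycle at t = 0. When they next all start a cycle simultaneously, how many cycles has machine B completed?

133 cycles

The first common completion time is the LCM of the periods.
456 = 2^3 × 3 × 19
264 = 2^3 × 3 × 11
168 = 2^3 × 3 × 7
LCM(456, 264, 168) = 2^3 × 3 × 7 × 11 × 19 = 35112.
Cycles for period 264: 35112 / 264 = 133.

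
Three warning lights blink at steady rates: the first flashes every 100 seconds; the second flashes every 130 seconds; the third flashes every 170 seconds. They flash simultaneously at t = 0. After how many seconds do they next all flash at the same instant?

22100 seconds

We need the least common multiple of the intervals.
100 = 2^2 × 5^2
130 = 2 × 5 × 13
170 = 2 × 5 × 17
LCM(100, 130, 170) = 2^2 × 5^2 × 13 × 17 = 22100.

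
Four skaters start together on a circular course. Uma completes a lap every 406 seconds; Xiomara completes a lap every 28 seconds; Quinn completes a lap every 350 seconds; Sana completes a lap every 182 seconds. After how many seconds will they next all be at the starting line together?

They coincide at every common multiple of the periods; the first is the LCM.
406 = 2 × 7 × 29
28 = 2^2 × 7
350 = 2 × 5^2 × 7
182 = 2 × 7 × 13
LCM(406, 28, 350, 182) = 2^2 × 5^2 × 7 × 13 × 29 = 263900.

263900 seconds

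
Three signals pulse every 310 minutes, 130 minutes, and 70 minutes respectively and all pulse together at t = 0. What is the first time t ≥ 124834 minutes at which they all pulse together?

Joint pulses occur at multiples of LCM(310, 130, 70).
310 = 2 × 5 × 31
130 = 2 × 5 × 13
70 = 2 × 5 × 7
LCM(310, 130, 70) = 2 × 5 × 7 × 13 × 31 = 28210.
Smallest multiple of 28210 that is ≥ 124834: ⌈124834/28210⌉ × 28210 = 5 × 28210 = 141050.

141050 minutes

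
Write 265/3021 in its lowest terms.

265 = 5 × 53
3021 = 3 × 19 × 53
gcd(265, 3021) = 53.
Divide numerator and denominator by 53: 265/3021 = 5/57.

5/57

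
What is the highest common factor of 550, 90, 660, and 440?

10

550 = 2 × 5^2 × 11
90 = 2 × 3^2 × 5
660 = 2^2 × 3 × 5 × 11
440 = 2^3 × 5 × 11
gcd(550, 90, 660, 440) = 2 × 5 = 10.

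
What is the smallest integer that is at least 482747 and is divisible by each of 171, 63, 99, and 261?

763686

The integer must be a common multiple of 171, 63, 99, and 261, so a multiple of their LCM.
171 = 3^2 × 19
63 = 3^2 × 7
99 = 3^2 × 11
261 = 3^2 × 29
LCM(171, 63, 99, 261) = 3^2 × 7 × 11 × 19 × 29 = 381843.
Smallest multiple of 381843 that is ≥ 482747: ⌈482747/381843⌉ × 381843 = 2 × 381843 = 763686.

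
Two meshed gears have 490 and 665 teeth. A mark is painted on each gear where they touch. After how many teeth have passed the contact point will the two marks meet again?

We need the least common multiple of the intervals.
490 = 2 × 5 × 7^2
665 = 5 × 7 × 19
LCM(490, 665) = 2 × 5 × 7^2 × 19 = 9310.

9310 teeth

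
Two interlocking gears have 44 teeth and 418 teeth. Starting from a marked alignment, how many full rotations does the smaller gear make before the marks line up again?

19 rotations

They are all back at their starting positions together after one LCM of the periods.
44 = 2^2 × 11
418 = 2 × 11 × 19
LCM(44, 418) = 2^2 × 11 × 19 = 836.
Rotations for period 44: 836 / 44 = 19.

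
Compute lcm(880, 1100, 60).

13200

880 = 2^4 × 5 × 11
1100 = 2^2 × 5^2 × 11
60 = 2^2 × 3 × 5
LCM(880, 1100, 60) = 2^4 × 3 × 5^2 × 11 = 13200.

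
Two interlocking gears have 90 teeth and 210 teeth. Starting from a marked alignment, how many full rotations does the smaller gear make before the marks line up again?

The first common completion time is the LCM of the periods.
90 = 2 × 3^2 × 5
210 = 2 × 3 × 5 × 7
LCM(90, 210) = 2 × 3^2 × 5 × 7 = 630.
Rotations for period 90: 630 / 90 = 7.

7 rotations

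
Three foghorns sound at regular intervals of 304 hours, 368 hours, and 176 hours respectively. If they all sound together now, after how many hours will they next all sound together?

The first simultaneous occurrence is after LCM of the individual periods.
304 = 2^4 × 19
368 = 2^4 × 23
176 = 2^4 × 11
LCM(304, 368, 176) = 2^4 × 11 × 19 × 23 = 76912.

76912 hours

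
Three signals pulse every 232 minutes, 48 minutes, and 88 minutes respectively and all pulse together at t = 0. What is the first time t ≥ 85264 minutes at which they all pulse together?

Joint pulses occur at multiples of LCM(232, 48, 88).
232 = 2^3 × 29
48 = 2^4 × 3
88 = 2^3 × 11
LCM(232, 48, 88) = 2^4 × 3 × 11 × 29 = 15312.
Smallest multiple of 15312 that is ≥ 85264: ⌈85264/15312⌉ × 15312 = 6 × 15312 = 91872.

91872 minutes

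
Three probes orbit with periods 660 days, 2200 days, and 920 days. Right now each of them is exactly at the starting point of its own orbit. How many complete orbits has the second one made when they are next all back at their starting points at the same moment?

69 orbits

The first common completion time is the LCM of the periods.
660 = 2^2 × 3 × 5 × 11
2200 = 2^3 × 5^2 × 11
920 = 2^3 × 5 × 23
LCM(660, 2200, 920) = 2^3 × 3 × 5^2 × 11 × 23 = 151800.
Orbits for period 2200: 151800 / 2200 = 69.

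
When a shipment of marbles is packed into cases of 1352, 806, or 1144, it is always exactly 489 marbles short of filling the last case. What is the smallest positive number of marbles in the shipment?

Being 489 short of a full case of size k means N ≡ −489 (mod k), i.e. N + 489 is a multiple of each size.
1352 = 2^3 × 13^2
806 = 2 × 13 × 31
1144 = 2^3 × 11 × 13
LCM(1352, 806, 1144) = 2^3 × 11 × 13^2 × 31 = 461032.
Smallest positive N is 461032 − 489 = 460543.

460543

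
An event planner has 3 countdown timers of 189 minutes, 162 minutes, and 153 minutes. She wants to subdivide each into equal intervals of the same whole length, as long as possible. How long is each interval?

9 minutes

The interval must divide each timer length; the longest such is the gcd.
189 = 3^3 × 7
162 = 2 × 3^4
153 = 3^2 × 17
gcd(189, 162, 153) = 3^2 = 9.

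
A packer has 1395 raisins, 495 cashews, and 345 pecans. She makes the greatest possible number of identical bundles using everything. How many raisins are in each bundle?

Number of bundles = gcd(1395, 495, 345).
1395 = 3^2 × 5 × 31
495 = 3^2 × 5 × 11
345 = 3 × 5 × 23
gcd(1395, 495, 345) = 3 × 5 = 15.
raisins per bundle = 1395 / 15 = 93.

93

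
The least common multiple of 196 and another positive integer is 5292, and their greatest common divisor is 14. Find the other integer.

378

gcd × lcm = product of the two integers, so the other integer is (14 × 5292) / 196 = 378.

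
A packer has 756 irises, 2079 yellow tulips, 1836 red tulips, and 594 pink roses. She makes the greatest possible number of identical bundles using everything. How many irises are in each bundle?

28

Number of bundles = gcd(756, 2079, 1836, 594).
756 = 2^2 × 3^3 × 7
2079 = 3^3 × 7 × 11
1836 = 2^2 × 3^3 × 17
594 = 2 × 3^3 × 11
gcd(756, 2079, 1836, 594) = 3^3 = 27.
irises per bundle = 756 / 27 = 28.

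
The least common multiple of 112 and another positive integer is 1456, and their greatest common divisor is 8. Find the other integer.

104

gcd × lcm = product of the two integers, so the other integer is (8 × 1456) / 112 = 104.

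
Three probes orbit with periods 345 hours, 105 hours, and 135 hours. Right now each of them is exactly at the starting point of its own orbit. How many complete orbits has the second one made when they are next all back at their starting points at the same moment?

207 orbits

The first common completion time is the LCM of the periods.
345 = 3 × 5 × 23
105 = 3 × 5 × 7
135 = 3^3 × 5
LCM(345, 105, 135) = 3^3 × 5 × 7 × 23 = 21735.
Orbits for period 105: 21735 / 105 = 207.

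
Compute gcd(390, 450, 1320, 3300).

390 = 2 × 3 × 5 × 13
450 = 2 × 3^2 × 5^2
1320 = 2^3 × 3 × 5 × 11
3300 = 2^2 × 3 × 5^2 × 11
gcd(390, 450, 1320, 3300) = 2 × 3 × 5 = 30.

30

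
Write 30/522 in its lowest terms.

5/87

30 = 2 × 3 × 5
522 = 2 × 3^2 × 29
gcd(30, 522) = 2 × 3 = 6.
Divide numerator and denominator by 6: 30/522 = 5/87.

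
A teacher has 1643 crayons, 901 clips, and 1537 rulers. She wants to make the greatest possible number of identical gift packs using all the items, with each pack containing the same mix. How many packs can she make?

The pack count must divide each quantity, so the greatest is gcd(1643, 901, 1537).
1643 = 31 × 53
901 = 17 × 53
1537 = 29 × 53
gcd(1643, 901, 1537) = 53.

53 packs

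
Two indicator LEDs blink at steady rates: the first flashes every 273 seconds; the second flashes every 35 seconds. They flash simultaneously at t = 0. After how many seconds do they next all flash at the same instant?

1365 seconds

They coincide at every common multiple of the periods; the first is the LCM.
273 = 3 × 7 × 13
35 = 5 × 7
LCM(273, 35) = 3 × 5 × 7 × 13 = 1365.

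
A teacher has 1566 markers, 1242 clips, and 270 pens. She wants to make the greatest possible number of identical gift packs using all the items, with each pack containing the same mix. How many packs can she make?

54 packs

The pack count must divide each quantity, so the greatest is gcd(1566, 1242, 270).
1566 = 2 × 3^3 × 29
1242 = 2 × 3^3 × 23
270 = 2 × 3^3 × 5
gcd(1566, 1242, 270) = 2 × 3^3 = 54.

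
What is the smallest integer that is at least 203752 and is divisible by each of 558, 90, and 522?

242730

The integer must be a common multiple of 558, 90, and 522, so a multiple of their LCM.
558 = 2 × 3^2 × 31
90 = 2 × 3^2 × 5
522 = 2 × 3^2 × 29
LCM(558, 90, 522) = 2 × 3^2 × 5 × 29 × 31 = 80910.
Smallest multiple of 80910 that is ≥ 203752: ⌈203752/80910⌉ × 80910 = 3 × 80910 = 242730.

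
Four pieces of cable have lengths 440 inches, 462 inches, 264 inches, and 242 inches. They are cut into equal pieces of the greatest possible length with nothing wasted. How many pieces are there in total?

64

Piece length = gcd(440, 462, 264, 242).
440 = 2^3 × 5 × 11
462 = 2 × 3 × 7 × 11
264 = 2^3 × 3 × 11
242 = 2 × 11^2
gcd(440, 462, 264, 242) = 2 × 11 = 22.
Total pieces = 440/22 + 462/22 + 264/22 + 242/22 = 20 + 21 + 12 + 11 = 64.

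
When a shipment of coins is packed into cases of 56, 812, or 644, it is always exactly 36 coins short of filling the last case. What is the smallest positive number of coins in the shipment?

37316

Being 36 short of a full case of size k means N ≡ −36 (mod k), i.e. N + 36 is a multiple of each size.
56 = 2^3 × 7
812 = 2^2 × 7 × 29
644 = 2^2 × 7 × 23
LCM(56, 812, 644) = 2^3 × 7 × 23 × 29 = 37352.
Smallest positive N is 37352 − 36 = 37316.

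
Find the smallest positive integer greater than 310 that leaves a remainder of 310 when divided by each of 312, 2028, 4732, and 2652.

482974

N − 310 must be a common multiple of 312, 2028, 4732, and 2652.
312 = 2^3 × 3 × 13
2028 = 2^2 × 3 × 13^2
4732 = 2^2 × 7 × 13^2
2652 = 2^2 × 3 × 13 × 17
LCM(312, 2028, 4732, 2652) = 2^3 × 3 × 7 × 13^2 × 17 = 482664.
Smallest N > 310 is LCM + 310 = 482664 + 310 = 482974.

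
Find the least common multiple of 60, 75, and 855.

60 = 2^2 × 3 × 5
75 = 3 × 5^2
855 = 3^2 × 5 × 19
LCM(60, 75, 855) = 2^2 × 3^2 × 5^2 × 19 = 17100.

17100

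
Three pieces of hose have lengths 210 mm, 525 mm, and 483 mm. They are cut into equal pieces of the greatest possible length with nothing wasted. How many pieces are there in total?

58

Piece length = gcd(210, 525, 483).
210 = 2 × 3 × 5 × 7
525 = 3 × 5^2 × 7
483 = 3 × 7 × 23
gcd(210, 525, 483) = 3 × 7 = 21.
Total pieces = 210/21 + 525/21 + 483/21 = 10 + 25 + 23 = 58.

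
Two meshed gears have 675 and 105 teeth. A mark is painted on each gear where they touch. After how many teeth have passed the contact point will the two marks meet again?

They coincide at every common multiple of the periods; the first is the LCM.
675 = 3^3 × 5^2
105 = 3 × 5 × 7
LCM(675, 105) = 3^3 × 5^2 × 7 = 4725.

4725 teeth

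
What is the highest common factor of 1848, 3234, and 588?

42

1848 = 2^3 × 3 × 7 × 11
3234 = 2 × 3 × 7^2 × 11
588 = 2^2 × 3 × 7^2
gcd(1848, 3234, 588) = 2 × 3 × 7 = 42.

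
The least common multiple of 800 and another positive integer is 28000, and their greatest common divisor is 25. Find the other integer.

875

gcd × lcm = product of the two integers, so the other integer is (25 × 28000) / 800 = 875.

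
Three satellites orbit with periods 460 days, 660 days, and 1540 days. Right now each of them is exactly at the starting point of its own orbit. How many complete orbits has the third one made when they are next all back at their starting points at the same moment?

All finish a whole number of cycles simultaneously at t = LCM of the periods.
460 = 2^2 × 5 × 23
660 = 2^2 × 3 × 5 × 11
1540 = 2^2 × 5 × 7 × 11
LCM(460, 660, 1540) = 2^2 × 3 × 5 × 7 × 11 × 23 = 106260.
Orbits for period 1540: 106260 / 1540 = 69.

69 orbits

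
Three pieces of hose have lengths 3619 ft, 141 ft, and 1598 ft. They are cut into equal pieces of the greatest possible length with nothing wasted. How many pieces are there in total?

Piece length = gcd(3619, 141, 1598).
3619 = 7 × 11 × 47
141 = 3 × 47
1598 = 2 × 17 × 47
gcd(3619, 141, 1598) = 47.
Total pieces = 3619/47 + 141/47 + 1598/47 = 77 + 3 + 34 = 114.

114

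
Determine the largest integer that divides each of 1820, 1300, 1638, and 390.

1820 = 2^2 × 5 × 7 × 13
1300 = 2^2 × 5^2 × 13
1638 = 2 × 3^2 × 7 × 13
390 = 2 × 3 × 5 × 13
gcd(1820, 1300, 1638, 390) = 2 × 13 = 26.

26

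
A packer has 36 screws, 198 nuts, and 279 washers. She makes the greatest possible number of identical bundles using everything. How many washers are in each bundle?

Number of bundles = gcd(36, 198, 279).
36 = 2^2 × 3^2
198 = 2 × 3^2 × 11
279 = 3^2 × 31
gcd(36, 198, 279) = 3^2 = 9.
washers per bundle = 279 / 9 = 31.

31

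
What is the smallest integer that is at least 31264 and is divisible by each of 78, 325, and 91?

The integer must be a common multiple of 78, 325, and 91, so a multiple of their LCM.
78 = 2 × 3 × 13
325 = 5^2 × 13
91 = 7 × 13
LCM(78, 325, 91) = 2 × 3 × 5^2 × 7 × 13 = 13650.
Smallest multiple of 13650 that is ≥ 31264: ⌈31264/13650⌉ × 13650 = 3 × 13650 = 40950.

40950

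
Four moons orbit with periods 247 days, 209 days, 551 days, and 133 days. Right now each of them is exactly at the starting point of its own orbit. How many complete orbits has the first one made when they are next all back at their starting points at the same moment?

2233 orbits

They are all back at their starting positions together after one LCM of the periods.
247 = 13 × 19
209 = 11 × 19
551 = 19 × 29
133 = 7 × 19
LCM(247, 209, 551, 133) = 7 × 11 × 13 × 19 × 29 = 551551.
Orbits for period 247: 551551 / 247 = 2233.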